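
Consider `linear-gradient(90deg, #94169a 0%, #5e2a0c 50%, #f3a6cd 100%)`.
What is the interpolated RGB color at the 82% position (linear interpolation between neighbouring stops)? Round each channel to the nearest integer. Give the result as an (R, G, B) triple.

82% lies between the 50% and 100% stops, so the local fraction is t = (82 − 50)/(100 − 50) = 32/50 ≈ 0.64.
#5e2a0c → (94, 42, 12); #f3a6cd → (243, 166, 205).
R = 94 + 0.64 × (243 − 94) = 189.36 → 189
G = 42 + 0.64 × (166 − 42) = 121.36 → 121
B = 12 + 0.64 × (205 − 12) = 135.52 → 136

(189, 121, 136)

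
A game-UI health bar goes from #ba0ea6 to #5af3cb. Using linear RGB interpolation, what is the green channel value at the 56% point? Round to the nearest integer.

G₁ = 14 (from #ba0ea6), G₂ = 243 (from #5af3cb).
G = 14 + 0.56 × (243 − 14) = 142.24 → 142

142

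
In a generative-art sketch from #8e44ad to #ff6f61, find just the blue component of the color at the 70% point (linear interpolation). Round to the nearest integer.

B₁ = 173 (from #8e44ad), B₂ = 97 (from #ff6f61).
B = 173 + 0.7 × (97 − 173) = 119.8 → 120

120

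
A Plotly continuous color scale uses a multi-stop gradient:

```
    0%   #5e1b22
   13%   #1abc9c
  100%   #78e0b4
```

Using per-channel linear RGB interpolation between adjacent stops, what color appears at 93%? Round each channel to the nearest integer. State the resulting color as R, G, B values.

(112, 221, 178)

93% lies between the 13% and 100% stops, so the local fraction is t = (93 − 13)/(100 − 13) = 80/87 ≈ 0.9195.
#1abc9c → (26, 188, 156); #78e0b4 → (120, 224, 180).
R = 26 + 0.9195 × (120 − 26) = 112.433 → 112
G = 188 + 0.9195 × (224 − 188) = 221.102 → 221
B = 156 + 0.9195 × (180 − 156) = 178.068 → 178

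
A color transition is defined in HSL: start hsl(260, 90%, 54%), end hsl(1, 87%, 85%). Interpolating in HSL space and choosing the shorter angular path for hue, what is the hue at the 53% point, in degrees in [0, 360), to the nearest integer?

Hue: 1 − 260 = -259°, but |-259| > 180 so the shorter arc goes the other way: Δh = -259 + 360 = 101°.
H = 260 + 0.53 × (101) = 313.53 → 314°

314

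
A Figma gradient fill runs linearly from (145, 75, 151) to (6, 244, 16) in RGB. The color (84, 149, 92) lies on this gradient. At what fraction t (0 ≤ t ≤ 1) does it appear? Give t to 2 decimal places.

0.44

Invert the lerp on the G channel (largest span, 169): t = (149 − 75) / (244 − 75) = 74/169 = 0.43787.
Check on R: (84 − 145)/(6 − 145) = 0.4388 ✓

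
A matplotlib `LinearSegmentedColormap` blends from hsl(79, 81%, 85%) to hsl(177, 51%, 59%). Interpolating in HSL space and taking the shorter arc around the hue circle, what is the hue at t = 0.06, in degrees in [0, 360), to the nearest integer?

Hue arc: Δh = 177 − 79 = 98° (|Δh| ≤ 180, already the shorter path).
H = 79 + 0.06 × (98) = 84.88 → 85°

85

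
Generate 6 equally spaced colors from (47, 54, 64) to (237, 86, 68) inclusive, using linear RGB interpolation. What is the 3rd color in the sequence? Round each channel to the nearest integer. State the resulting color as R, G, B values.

(123, 67, 66)

With 6 swatches and endpoints inclusive, swatch 3 sits at t = (3 − 1)/(6 − 1) = 2/5 ≈ 0.4.
R = 47 + 0.4 × (237 − 47) = 123 → 123
G = 54 + 0.4 × (86 − 54) = 66.8 → 67
B = 64 + 0.4 × (68 − 64) = 65.6 → 66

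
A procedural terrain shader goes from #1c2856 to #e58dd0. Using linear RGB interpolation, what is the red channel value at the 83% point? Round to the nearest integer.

R₁ = 28 (from #1c2856), R₂ = 229 (from #e58dd0).
R = 28 + 0.83 × (229 − 28) = 194.83 → 195

195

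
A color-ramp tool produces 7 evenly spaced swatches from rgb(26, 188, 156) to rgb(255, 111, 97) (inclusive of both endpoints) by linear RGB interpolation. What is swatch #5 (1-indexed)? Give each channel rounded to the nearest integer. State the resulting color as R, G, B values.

With 7 swatches and endpoints inclusive, swatch 5 sits at t = (5 − 1)/(7 − 1) = 4/6 ≈ 0.6667.
R = 26 + 0.6667 × (255 − 26) = 178.674 → 179
G = 188 + 0.6667 × (111 − 188) = 136.664 → 137
B = 156 + 0.6667 × (97 − 156) = 116.665 → 117

(179, 137, 117)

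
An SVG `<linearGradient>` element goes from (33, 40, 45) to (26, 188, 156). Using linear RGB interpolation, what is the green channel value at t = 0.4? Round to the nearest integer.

G = 40 + 0.4 × (188 − 40) = 99.2 → 99

99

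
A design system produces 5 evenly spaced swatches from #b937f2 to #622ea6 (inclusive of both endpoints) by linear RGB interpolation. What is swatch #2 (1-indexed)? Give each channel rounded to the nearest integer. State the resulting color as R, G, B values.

With 5 swatches and endpoints inclusive, swatch 2 sits at t = (2 − 1)/(5 − 1) = 1/4 ≈ 0.25.
#b937f2 → (185, 55, 242); #622ea6 → (98, 46, 166).
R = 185 + 0.25 × (98 − 185) = 163.25 → 163
G = 55 + 0.25 × (46 − 55) = 52.75 → 53
B = 242 + 0.25 × (166 − 242) = 223 → 223

(163, 53, 223)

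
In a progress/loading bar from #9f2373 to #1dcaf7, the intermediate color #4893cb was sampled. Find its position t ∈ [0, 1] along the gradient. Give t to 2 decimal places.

Invert the lerp on the G channel (largest span, 167): t = (147 − 35) / (202 − 35) = 112/167 = 0.67066.
Check on R: (72 − 159)/(29 − 159) = 0.6692 ✓

0.67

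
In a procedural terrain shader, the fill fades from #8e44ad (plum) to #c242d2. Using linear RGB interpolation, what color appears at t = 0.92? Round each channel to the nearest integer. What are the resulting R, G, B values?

#8e44ad → (142, 68, 173); #c242d2 → (194, 66, 210).
R = 142 + 0.92 × (194 − 142) = 142 + 0.92 × 52 = 189.84 → 190
G = 68 + 0.92 × (66 − 68) = 68 + 0.92 × -2 = 66.16 → 66
B = 173 + 0.92 × (210 − 173) = 173 + 0.92 × 37 = 207.04 → 207
So the blended color is (190, 66, 207), about #be42cf.

(190, 66, 207)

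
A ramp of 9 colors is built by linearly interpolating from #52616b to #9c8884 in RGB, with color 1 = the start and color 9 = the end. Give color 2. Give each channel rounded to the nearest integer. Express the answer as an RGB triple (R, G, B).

(91, 102, 110)

With 9 swatches and endpoints inclusive, swatch 2 sits at t = (2 − 1)/(9 − 1) = 1/8 ≈ 0.125.
#52616b → (82, 97, 107); #9c8884 → (156, 136, 132).
R = 82 + 0.125 × (156 − 82) = 91.25 → 91
G = 97 + 0.125 × (136 − 97) = 101.875 → 102
B = 107 + 0.125 × (132 − 107) = 110.125 → 110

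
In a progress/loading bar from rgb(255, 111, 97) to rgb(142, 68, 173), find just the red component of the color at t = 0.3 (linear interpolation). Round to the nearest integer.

221

R = 255 + 0.3 × (142 − 255) = 221.1 → 221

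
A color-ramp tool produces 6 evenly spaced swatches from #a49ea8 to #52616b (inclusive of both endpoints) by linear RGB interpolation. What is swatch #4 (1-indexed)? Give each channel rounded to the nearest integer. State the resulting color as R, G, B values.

(115, 121, 131)

With 6 swatches and endpoints inclusive, swatch 4 sits at t = (4 − 1)/(6 − 1) = 3/5 ≈ 0.6.
#a49ea8 → (164, 158, 168); #52616b → (82, 97, 107).
R = 164 + 0.6 × (82 − 164) = 114.8 → 115
G = 158 + 0.6 × (97 − 158) = 121.4 → 121
B = 168 + 0.6 × (107 − 168) = 131.4 → 131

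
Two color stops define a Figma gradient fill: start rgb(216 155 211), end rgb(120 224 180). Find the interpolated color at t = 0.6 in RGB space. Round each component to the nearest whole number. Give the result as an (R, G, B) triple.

R = 216 + 0.6 × (120 − 216) = 216 + 0.6 × -96 = 158.4 → 158
G = 155 + 0.6 × (224 − 155) = 155 + 0.6 × 69 = 196.4 → 196
B = 211 + 0.6 × (180 − 211) = 211 + 0.6 × -31 = 192.4 → 192
So the blended color is (158, 196, 192), about #9ec4c0.

(158, 196, 192)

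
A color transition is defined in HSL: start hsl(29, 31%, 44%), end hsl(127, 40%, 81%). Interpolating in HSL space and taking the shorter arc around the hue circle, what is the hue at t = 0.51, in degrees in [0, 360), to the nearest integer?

Hue arc: Δh = 127 − 29 = 98° (|Δh| ≤ 180, already the shorter path).
H = 29 + 0.51 × (98) = 78.98 → 79°

79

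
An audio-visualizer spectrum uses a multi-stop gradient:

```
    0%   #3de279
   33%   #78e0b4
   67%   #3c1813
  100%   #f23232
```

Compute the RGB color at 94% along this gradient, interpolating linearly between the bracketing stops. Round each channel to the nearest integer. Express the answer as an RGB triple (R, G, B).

(209, 45, 44)

94% lies between the 67% and 100% stops, so the local fraction is t = (94 − 67)/(100 − 67) = 27/33 ≈ 0.8182.
#3c1813 → (60, 24, 19); #f23232 → (242, 50, 50).
R = 60 + 0.8182 × (242 − 60) = 208.912 → 209
G = 24 + 0.8182 × (50 − 24) = 45.273 → 45
B = 19 + 0.8182 × (50 − 19) = 44.364 → 44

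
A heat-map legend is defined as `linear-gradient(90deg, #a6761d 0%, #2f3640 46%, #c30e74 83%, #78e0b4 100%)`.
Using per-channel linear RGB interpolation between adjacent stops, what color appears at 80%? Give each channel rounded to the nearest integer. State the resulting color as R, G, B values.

(183, 17, 112)

80% lies between the 46% and 83% stops, so the local fraction is t = (80 − 46)/(83 − 46) = 34/37 ≈ 0.9189.
#2f3640 → (47, 54, 64); #c30e74 → (195, 14, 116).
R = 47 + 0.9189 × (195 − 47) = 182.997 → 183
G = 54 + 0.9189 × (14 − 54) = 17.244 → 17
B = 64 + 0.9189 × (116 − 64) = 111.783 → 112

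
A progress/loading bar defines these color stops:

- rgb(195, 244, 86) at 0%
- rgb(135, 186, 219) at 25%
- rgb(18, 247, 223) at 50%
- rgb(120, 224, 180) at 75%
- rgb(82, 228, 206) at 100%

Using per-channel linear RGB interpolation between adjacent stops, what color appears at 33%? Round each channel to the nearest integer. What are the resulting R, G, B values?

33% lies between the 25% and 50% stops, so the local fraction is t = (33 − 25)/(50 − 25) = 8/25 ≈ 0.32.
R = 135 + 0.32 × (18 − 135) = 97.56 → 98
G = 186 + 0.32 × (247 − 186) = 205.52 → 206
B = 219 + 0.32 × (223 − 219) = 220.28 → 220

(98, 206, 220)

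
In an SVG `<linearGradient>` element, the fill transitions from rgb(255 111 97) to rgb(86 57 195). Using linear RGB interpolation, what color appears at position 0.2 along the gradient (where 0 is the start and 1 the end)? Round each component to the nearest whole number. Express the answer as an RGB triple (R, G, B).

R = 255 + 0.2 × (86 − 255) = 255 + 0.2 × -169 = 221.2 → 221
G = 111 + 0.2 × (57 − 111) = 111 + 0.2 × -54 = 100.2 → 100
B = 97 + 0.2 × (195 − 97) = 97 + 0.2 × 98 = 116.6 → 117

(221, 100, 117)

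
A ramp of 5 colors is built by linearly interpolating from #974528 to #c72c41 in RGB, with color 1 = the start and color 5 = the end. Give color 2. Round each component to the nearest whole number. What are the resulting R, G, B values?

(163, 63, 46)

With 5 swatches and endpoints inclusive, swatch 2 sits at t = (2 − 1)/(5 − 1) = 1/4 ≈ 0.25.
#974528 → (151, 69, 40); #c72c41 → (199, 44, 65).
R = 151 + 0.25 × (199 − 151) = 163 → 163
G = 69 + 0.25 × (44 − 69) = 62.75 → 63
B = 40 + 0.25 × (65 − 40) = 46.25 → 46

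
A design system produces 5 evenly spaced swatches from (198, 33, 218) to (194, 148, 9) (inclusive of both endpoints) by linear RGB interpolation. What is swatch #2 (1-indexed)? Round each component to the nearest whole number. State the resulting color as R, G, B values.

(197, 62, 166)

With 5 swatches and endpoints inclusive, swatch 2 sits at t = (2 − 1)/(5 − 1) = 1/4 ≈ 0.25.
R = 198 + 0.25 × (194 − 198) = 197 → 197
G = 33 + 0.25 × (148 − 33) = 61.75 → 62
B = 218 + 0.25 × (9 − 218) = 165.75 → 166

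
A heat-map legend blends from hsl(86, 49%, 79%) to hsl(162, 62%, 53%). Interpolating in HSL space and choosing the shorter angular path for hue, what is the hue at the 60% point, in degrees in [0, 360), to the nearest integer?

Hue arc: Δh = 162 − 86 = 76° (|Δh| ≤ 180, already the shorter path).
H = 86 + 0.6 × (76) = 131.6 → 132°

132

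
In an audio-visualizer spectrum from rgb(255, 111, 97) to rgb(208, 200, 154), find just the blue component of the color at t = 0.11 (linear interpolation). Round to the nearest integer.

B = 97 + 0.11 × (154 − 97) = 103.27 → 103

103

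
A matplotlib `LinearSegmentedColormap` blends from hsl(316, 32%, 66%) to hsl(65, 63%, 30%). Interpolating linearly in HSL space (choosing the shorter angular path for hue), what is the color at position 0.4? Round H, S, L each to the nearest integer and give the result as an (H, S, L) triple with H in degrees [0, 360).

(0, 44, 52)

Hue: 65 − 316 = -251°, but |-251| > 180 so the shorter arc goes the other way: Δh = -251 + 360 = 109°.
H = 316 + 0.4 × (109) = 359.6 → 360 → 360 mod 360 = 0°
S = 32 + 0.4 × (63 − 32) = 44.4 → 44%
L = 66 + 0.4 × (30 − 66) = 51.6 → 52%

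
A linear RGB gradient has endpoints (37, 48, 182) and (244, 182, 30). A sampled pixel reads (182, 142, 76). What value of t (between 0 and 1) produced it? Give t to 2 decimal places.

0.70

Invert the lerp on the R channel (largest span, 207): t = (182 − 37) / (244 − 37) = 145/207 = 0.70048.
Check on G: (142 − 48)/(182 − 48) = 0.7015 ✓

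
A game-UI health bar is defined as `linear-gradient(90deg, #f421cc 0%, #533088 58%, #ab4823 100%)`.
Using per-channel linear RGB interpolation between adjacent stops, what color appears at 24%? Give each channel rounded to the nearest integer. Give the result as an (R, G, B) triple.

(177, 39, 176)

24% lies between the 0% and 58% stops, so the local fraction is t = (24 − 0)/(58 − 0) = 24/58 ≈ 0.4138.
#f421cc → (244, 33, 204); #533088 → (83, 48, 136).
R = 244 + 0.4138 × (83 − 244) = 177.378 → 177
G = 33 + 0.4138 × (48 − 33) = 39.207 → 39
B = 204 + 0.4138 × (136 − 204) = 175.862 → 176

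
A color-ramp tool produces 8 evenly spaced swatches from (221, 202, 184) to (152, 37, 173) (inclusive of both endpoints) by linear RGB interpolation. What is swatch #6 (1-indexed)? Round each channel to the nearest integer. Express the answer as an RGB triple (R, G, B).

(172, 84, 176)

With 8 swatches and endpoints inclusive, swatch 6 sits at t = (6 − 1)/(8 − 1) = 5/7 ≈ 0.7143.
R = 221 + 0.7143 × (152 − 221) = 171.713 → 172
G = 202 + 0.7143 × (37 − 202) = 84.14 → 84
B = 184 + 0.7143 × (173 − 184) = 176.143 → 176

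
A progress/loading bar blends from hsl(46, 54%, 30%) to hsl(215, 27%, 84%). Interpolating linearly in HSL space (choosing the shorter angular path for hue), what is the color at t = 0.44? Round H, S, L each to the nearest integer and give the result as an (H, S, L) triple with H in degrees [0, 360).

(120, 42, 54)

Hue arc: Δh = 215 − 46 = 169° (|Δh| ≤ 180, already the shorter path).
H = 46 + 0.44 × (169) = 120.36 → 120°
S = 54 + 0.44 × (27 − 54) = 42.12 → 42%
L = 30 + 0.44 × (84 − 30) = 53.76 → 54%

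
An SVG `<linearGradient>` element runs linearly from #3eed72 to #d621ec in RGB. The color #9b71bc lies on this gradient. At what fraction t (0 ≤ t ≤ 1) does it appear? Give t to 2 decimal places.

0.61

Invert the lerp on the G channel (largest span, 204): t = (113 − 237) / (33 − 237) = -124/-204 = 0.60784.
Check on R: (155 − 62)/(214 − 62) = 0.6118 ✓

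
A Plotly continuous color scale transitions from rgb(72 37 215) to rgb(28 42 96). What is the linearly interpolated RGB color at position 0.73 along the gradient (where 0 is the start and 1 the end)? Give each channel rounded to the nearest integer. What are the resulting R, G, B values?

R = 72 + 0.73 × (28 − 72) = 72 + 0.73 × -44 = 39.88 → 40
G = 37 + 0.73 × (42 − 37) = 37 + 0.73 × 5 = 40.65 → 41
B = 215 + 0.73 × (96 − 215) = 215 + 0.73 × -119 = 128.13 → 128
So the blended color is (40, 41, 128), about #282980.

(40, 41, 128)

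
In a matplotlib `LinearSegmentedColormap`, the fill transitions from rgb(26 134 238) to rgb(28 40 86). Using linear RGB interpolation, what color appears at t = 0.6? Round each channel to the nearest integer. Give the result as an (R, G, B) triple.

R = 26 + 0.6 × (28 − 26) = 26 + 0.6 × 2 = 27.2 → 27
G = 134 + 0.6 × (40 − 134) = 134 + 0.6 × -94 = 77.6 → 78
B = 238 + 0.6 × (86 − 238) = 238 + 0.6 × -152 = 146.8 → 147

(27, 78, 147)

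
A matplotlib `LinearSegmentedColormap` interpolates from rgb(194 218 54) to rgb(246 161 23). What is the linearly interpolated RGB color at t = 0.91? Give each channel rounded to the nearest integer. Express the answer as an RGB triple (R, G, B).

R = 194 + 0.91 × (246 − 194) = 194 + 0.91 × 52 = 241.32 → 241
G = 218 + 0.91 × (161 − 218) = 218 + 0.91 × -57 = 166.13 → 166
B = 54 + 0.91 × (23 − 54) = 54 + 0.91 × -31 = 25.79 → 26

(241, 166, 26)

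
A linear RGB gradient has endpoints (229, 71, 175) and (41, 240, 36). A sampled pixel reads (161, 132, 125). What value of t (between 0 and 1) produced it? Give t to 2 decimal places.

Invert the lerp on the R channel (largest span, 188): t = (161 − 229) / (41 − 229) = -68/-188 = 0.3617.
Check on G: (132 − 71)/(240 − 71) = 0.3609 ✓

0.36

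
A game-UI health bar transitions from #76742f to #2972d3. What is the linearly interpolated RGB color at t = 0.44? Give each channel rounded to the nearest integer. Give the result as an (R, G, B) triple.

(84, 115, 119)

#76742f → (118, 116, 47); #2972d3 → (41, 114, 211).
R = 118 + 0.44 × (41 − 118) = 118 + 0.44 × -77 = 84.12 → 84
G = 116 + 0.44 × (114 − 116) = 116 + 0.44 × -2 = 115.12 → 115
B = 47 + 0.44 × (211 − 47) = 47 + 0.44 × 164 = 119.16 → 119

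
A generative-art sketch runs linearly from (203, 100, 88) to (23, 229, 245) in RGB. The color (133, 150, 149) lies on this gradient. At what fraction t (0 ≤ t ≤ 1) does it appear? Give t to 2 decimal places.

Invert the lerp on the R channel (largest span, 180): t = (133 − 203) / (23 − 203) = -70/-180 = 0.38889.
Check on G: (150 − 100)/(229 − 100) = 0.3876 ✓

0.39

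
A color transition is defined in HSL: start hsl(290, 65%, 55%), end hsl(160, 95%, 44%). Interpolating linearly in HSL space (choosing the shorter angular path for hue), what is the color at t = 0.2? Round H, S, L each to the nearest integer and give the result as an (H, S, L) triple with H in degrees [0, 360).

Hue arc: Δh = 160 − 290 = -130° (|Δh| ≤ 180, already the shorter path).
H = 290 + 0.2 × (-130) = 264 → 264°
S = 65 + 0.2 × (95 − 65) = 71 → 71%
L = 55 + 0.2 × (44 − 55) = 52.8 → 53%

(264, 71, 53)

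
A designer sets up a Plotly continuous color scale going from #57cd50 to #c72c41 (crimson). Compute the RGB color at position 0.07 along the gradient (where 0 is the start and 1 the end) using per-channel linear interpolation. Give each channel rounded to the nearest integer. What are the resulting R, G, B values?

(95, 194, 79)

#57cd50 → (87, 205, 80); #c72c41 → (199, 44, 65).
R = 87 + 0.07 × (199 − 87) = 87 + 0.07 × 112 = 94.84 → 95
G = 205 + 0.07 × (44 − 205) = 205 + 0.07 × -161 = 193.73 → 194
B = 80 + 0.07 × (65 − 80) = 80 + 0.07 × -15 = 78.95 → 79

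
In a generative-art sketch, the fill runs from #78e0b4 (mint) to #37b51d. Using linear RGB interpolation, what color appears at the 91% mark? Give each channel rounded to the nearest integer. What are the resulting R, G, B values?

#78e0b4 → (120, 224, 180); #37b51d → (55, 181, 29).
91% corresponds to t = 0.91.
R = 120 + 0.91 × (55 − 120) = 120 + 0.91 × -65 = 60.85 → 61
G = 224 + 0.91 × (181 − 224) = 224 + 0.91 × -43 = 184.87 → 185
B = 180 + 0.91 × (29 − 180) = 180 + 0.91 × -151 = 42.59 → 43

(61, 185, 43)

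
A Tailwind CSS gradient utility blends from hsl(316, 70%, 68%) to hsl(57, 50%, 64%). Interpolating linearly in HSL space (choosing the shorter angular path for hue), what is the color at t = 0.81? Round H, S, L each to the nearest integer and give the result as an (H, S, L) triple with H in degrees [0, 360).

Hue: 57 − 316 = -259°, but |-259| > 180 so the shorter arc goes the other way: Δh = -259 + 360 = 101°.
H = 316 + 0.81 × (101) = 397.81 → 398 → 398 mod 360 = 38°
S = 70 + 0.81 × (50 − 70) = 53.8 → 54%
L = 68 + 0.81 × (64 − 68) = 64.76 → 65%

(38, 54, 65)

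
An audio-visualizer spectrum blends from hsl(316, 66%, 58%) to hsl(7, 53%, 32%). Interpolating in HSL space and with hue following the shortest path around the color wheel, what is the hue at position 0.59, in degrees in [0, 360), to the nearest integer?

Hue: 7 − 316 = -309°, but |-309| > 180 so the shorter arc goes the other way: Δh = -309 + 360 = 51°.
H = 316 + 0.59 × (51) = 346.09 → 346°

346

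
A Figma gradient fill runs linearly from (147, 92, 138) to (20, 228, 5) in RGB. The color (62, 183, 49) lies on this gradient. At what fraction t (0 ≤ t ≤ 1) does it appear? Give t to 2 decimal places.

0.67

Invert the lerp on the G channel (largest span, 136): t = (183 − 92) / (228 − 92) = 91/136 = 0.66912.
Check on R: (62 − 147)/(20 − 147) = 0.6693 ✓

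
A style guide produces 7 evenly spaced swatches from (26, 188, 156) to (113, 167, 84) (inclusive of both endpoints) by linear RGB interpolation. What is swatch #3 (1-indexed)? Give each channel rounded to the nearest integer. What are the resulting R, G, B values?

With 7 swatches and endpoints inclusive, swatch 3 sits at t = (3 − 1)/(7 − 1) = 2/6 ≈ 0.3333.
R = 26 + 0.3333 × (113 − 26) = 54.997 → 55
G = 188 + 0.3333 × (167 − 188) = 181.001 → 181
B = 156 + 0.3333 × (84 − 156) = 132.002 → 132

(55, 181, 132)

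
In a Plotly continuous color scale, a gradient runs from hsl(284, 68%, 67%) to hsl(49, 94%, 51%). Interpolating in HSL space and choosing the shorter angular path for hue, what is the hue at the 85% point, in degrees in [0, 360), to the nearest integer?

Hue: 49 − 284 = -235°, but |-235| > 180 so the shorter arc goes the other way: Δh = -235 + 360 = 125°.
H = 284 + 0.85 × (125) = 390.25 → 390 → 390 mod 360 = 30°

30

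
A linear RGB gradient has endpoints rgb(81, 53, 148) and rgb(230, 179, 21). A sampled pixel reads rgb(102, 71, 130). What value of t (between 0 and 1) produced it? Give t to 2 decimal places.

0.14

Invert the lerp on the R channel (largest span, 149): t = (102 − 81) / (230 − 81) = 21/149 = 0.14094.
Check on G: (71 − 53)/(179 − 53) = 0.1429 ✓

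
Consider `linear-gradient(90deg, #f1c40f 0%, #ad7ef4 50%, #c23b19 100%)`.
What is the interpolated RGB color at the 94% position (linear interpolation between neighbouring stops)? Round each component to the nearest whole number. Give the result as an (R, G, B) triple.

(191, 67, 51)

94% lies between the 50% and 100% stops, so the local fraction is t = (94 − 50)/(100 − 50) = 44/50 ≈ 0.88.
#ad7ef4 → (173, 126, 244); #c23b19 → (194, 59, 25).
R = 173 + 0.88 × (194 − 173) = 191.48 → 191
G = 126 + 0.88 × (59 − 126) = 67.04 → 67
B = 244 + 0.88 × (25 − 244) = 51.28 → 51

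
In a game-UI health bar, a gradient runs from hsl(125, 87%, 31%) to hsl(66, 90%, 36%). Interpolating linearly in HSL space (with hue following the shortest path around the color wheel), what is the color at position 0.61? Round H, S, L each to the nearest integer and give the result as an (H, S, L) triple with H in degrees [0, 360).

(89, 89, 34)

Hue arc: Δh = 66 − 125 = -59° (|Δh| ≤ 180, already the shorter path).
H = 125 + 0.61 × (-59) = 89.01 → 89°
S = 87 + 0.61 × (90 − 87) = 88.83 → 89%
L = 31 + 0.61 × (36 − 31) = 34.05 → 34%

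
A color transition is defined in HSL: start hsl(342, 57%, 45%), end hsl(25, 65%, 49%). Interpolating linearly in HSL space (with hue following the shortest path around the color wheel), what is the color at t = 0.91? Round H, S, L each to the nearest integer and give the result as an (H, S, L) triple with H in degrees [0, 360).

Hue: 25 − 342 = -317°, but |-317| > 180 so the shorter arc goes the other way: Δh = -317 + 360 = 43°.
H = 342 + 0.91 × (43) = 381.13 → 381 → 381 mod 360 = 21°
S = 57 + 0.91 × (65 − 57) = 64.28 → 64%
L = 45 + 0.91 × (49 − 45) = 48.64 → 49%

(21, 64, 49)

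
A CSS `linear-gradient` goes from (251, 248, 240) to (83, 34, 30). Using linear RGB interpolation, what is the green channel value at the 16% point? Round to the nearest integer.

G = 248 + 0.16 × (34 − 248) = 213.76 → 214

214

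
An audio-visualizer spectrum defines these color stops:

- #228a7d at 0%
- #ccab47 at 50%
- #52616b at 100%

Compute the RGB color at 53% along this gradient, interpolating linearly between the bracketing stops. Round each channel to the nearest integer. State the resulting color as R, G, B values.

53% lies between the 50% and 100% stops, so the local fraction is t = (53 − 50)/(100 − 50) = 3/50 ≈ 0.06.
#ccab47 → (204, 171, 71); #52616b → (82, 97, 107).
R = 204 + 0.06 × (82 − 204) = 196.68 → 197
G = 171 + 0.06 × (97 − 171) = 166.56 → 167
B = 71 + 0.06 × (107 − 71) = 73.16 → 73

(197, 167, 73)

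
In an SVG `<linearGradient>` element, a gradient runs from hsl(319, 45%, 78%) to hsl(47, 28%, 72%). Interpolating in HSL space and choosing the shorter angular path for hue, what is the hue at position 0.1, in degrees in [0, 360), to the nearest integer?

Hue: 47 − 319 = -272°, but |-272| > 180 so the shorter arc goes the other way: Δh = -272 + 360 = 88°.
H = 319 + 0.1 × (88) = 327.8 → 328°

328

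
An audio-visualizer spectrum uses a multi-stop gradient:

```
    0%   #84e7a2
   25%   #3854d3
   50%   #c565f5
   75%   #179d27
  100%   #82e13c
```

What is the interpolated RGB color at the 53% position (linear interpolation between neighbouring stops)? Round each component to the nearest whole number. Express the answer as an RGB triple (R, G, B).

53% lies between the 50% and 75% stops, so the local fraction is t = (53 − 50)/(75 − 50) = 3/25 ≈ 0.12.
#c565f5 → (197, 101, 245); #179d27 → (23, 157, 39).
R = 197 + 0.12 × (23 − 197) = 176.12 → 176
G = 101 + 0.12 × (157 − 101) = 107.72 → 108
B = 245 + 0.12 × (39 − 245) = 220.28 → 220

(176, 108, 220)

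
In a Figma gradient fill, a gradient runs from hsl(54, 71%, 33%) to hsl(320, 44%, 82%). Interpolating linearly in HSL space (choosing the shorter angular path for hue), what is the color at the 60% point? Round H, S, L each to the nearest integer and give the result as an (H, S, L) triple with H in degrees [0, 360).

(358, 55, 62)

Hue: 320 − 54 = 266°, but |266| > 180 so the shorter arc goes the other way: Δh = 266 − 360 = -94°.
H = 54 + 0.6 × (-94) = -2.4 → -2 → -2 mod 360 = 358°
S = 71 + 0.6 × (44 − 71) = 54.8 → 55%
L = 33 + 0.6 × (82 − 33) = 62.4 → 62%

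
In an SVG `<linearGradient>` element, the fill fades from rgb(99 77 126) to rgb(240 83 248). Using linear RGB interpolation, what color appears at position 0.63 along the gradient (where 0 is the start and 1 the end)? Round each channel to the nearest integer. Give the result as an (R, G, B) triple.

(188, 81, 203)

R = 99 + 0.63 × (240 − 99) = 99 + 0.63 × 141 = 187.83 → 188
G = 77 + 0.63 × (83 − 77) = 77 + 0.63 × 6 = 80.78 → 81
B = 126 + 0.63 × (248 − 126) = 126 + 0.63 × 122 = 202.86 → 203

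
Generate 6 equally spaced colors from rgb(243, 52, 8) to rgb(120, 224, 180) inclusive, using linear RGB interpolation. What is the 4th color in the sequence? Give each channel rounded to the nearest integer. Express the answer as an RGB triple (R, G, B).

With 6 swatches and endpoints inclusive, swatch 4 sits at t = (4 − 1)/(6 − 1) = 3/5 ≈ 0.6.
R = 243 + 0.6 × (120 − 243) = 169.2 → 169
G = 52 + 0.6 × (224 − 52) = 155.2 → 155
B = 8 + 0.6 × (180 − 8) = 111.2 → 111

(169, 155, 111)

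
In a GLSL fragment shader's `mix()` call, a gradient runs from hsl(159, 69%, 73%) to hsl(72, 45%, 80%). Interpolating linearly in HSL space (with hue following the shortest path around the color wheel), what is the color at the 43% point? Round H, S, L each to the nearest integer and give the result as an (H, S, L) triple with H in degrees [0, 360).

(122, 59, 76)

Hue arc: Δh = 72 − 159 = -87° (|Δh| ≤ 180, already the shorter path).
H = 159 + 0.43 × (-87) = 121.59 → 122°
S = 69 + 0.43 × (45 − 69) = 58.68 → 59%
L = 73 + 0.43 × (80 − 73) = 76.01 → 76%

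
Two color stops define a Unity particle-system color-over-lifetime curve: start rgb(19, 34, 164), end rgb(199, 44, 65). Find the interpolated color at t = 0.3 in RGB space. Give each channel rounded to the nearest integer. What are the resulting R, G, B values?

(73, 37, 134)

R = 19 + 0.3 × (199 − 19) = 19 + 0.3 × 180 = 73 → 73
G = 34 + 0.3 × (44 − 34) = 34 + 0.3 × 10 = 37 → 37
B = 164 + 0.3 × (65 − 164) = 164 + 0.3 × -99 = 134.3 → 134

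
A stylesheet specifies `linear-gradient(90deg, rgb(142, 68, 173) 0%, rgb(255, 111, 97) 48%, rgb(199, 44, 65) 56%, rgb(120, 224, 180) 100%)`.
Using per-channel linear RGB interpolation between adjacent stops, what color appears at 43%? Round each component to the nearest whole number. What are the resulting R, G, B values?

(243, 107, 105)

43% lies between the 0% and 48% stops, so the local fraction is t = (43 − 0)/(48 − 0) = 43/48 ≈ 0.8958.
R = 142 + 0.8958 × (255 − 142) = 243.225 → 243
G = 68 + 0.8958 × (111 − 68) = 106.519 → 107
B = 173 + 0.8958 × (97 − 173) = 104.919 → 105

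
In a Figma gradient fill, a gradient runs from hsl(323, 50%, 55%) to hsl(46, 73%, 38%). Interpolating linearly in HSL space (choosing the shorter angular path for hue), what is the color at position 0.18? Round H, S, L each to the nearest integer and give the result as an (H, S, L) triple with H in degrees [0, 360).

(338, 54, 52)

Hue: 46 − 323 = -277°, but |-277| > 180 so the shorter arc goes the other way: Δh = -277 + 360 = 83°.
H = 323 + 0.18 × (83) = 337.94 → 338°
S = 50 + 0.18 × (73 − 50) = 54.14 → 54%
L = 55 + 0.18 × (38 − 55) = 51.94 → 52%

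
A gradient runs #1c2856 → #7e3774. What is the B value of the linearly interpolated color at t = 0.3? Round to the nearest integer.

95

B₁ = 86 (from #1c2856), B₂ = 116 (from #7e3774).
B = 86 + 0.3 × (116 − 86) = 95 → 95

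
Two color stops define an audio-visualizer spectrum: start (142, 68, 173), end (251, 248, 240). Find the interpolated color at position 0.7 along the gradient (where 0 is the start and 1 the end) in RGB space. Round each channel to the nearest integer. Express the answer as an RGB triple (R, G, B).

R = 142 + 0.7 × (251 − 142) = 142 + 0.7 × 109 = 218.3 → 218
G = 68 + 0.7 × (248 − 68) = 68 + 0.7 × 180 = 194 → 194
B = 173 + 0.7 × (240 − 173) = 173 + 0.7 × 67 = 219.9 → 220
So the blended color is (218, 194, 220), about #dac2dc.

(218, 194, 220)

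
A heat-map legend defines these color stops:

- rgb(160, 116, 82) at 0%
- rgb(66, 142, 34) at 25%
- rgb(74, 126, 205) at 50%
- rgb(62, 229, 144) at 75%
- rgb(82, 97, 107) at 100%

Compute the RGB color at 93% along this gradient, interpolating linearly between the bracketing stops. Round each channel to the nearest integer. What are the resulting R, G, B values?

93% lies between the 75% and 100% stops, so the local fraction is t = (93 − 75)/(100 − 75) = 18/25 ≈ 0.72.
R = 62 + 0.72 × (82 − 62) = 76.4 → 76
G = 229 + 0.72 × (97 − 229) = 133.96 → 134
B = 144 + 0.72 × (107 − 144) = 117.36 → 117

(76, 134, 117)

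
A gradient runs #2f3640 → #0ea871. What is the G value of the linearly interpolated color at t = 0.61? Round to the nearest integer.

G₁ = 54 (from #2f3640), G₂ = 168 (from #0ea871).
G = 54 + 0.61 × (168 − 54) = 123.54 → 124

124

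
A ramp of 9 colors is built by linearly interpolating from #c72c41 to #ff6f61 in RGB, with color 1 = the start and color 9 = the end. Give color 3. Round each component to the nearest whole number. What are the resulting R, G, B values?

With 9 swatches and endpoints inclusive, swatch 3 sits at t = (3 − 1)/(9 − 1) = 2/8 ≈ 0.25.
#c72c41 → (199, 44, 65); #ff6f61 → (255, 111, 97).
R = 199 + 0.25 × (255 − 199) = 213 → 213
G = 44 + 0.25 × (111 − 44) = 60.75 → 61
B = 65 + 0.25 × (97 − 65) = 73 → 73

(213, 61, 73)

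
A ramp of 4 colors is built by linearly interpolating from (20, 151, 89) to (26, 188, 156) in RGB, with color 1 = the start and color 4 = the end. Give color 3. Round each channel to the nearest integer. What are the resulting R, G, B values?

With 4 swatches and endpoints inclusive, swatch 3 sits at t = (3 − 1)/(4 − 1) = 2/3 ≈ 0.6667.
R = 20 + 0.6667 × (26 − 20) = 24 → 24
G = 151 + 0.6667 × (188 − 151) = 175.668 → 176
B = 89 + 0.6667 × (156 − 89) = 133.669 → 134

(24, 176, 134)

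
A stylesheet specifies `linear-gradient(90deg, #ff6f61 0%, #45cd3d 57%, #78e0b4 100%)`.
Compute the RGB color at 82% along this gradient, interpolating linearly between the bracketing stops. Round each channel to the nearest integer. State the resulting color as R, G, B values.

82% lies between the 57% and 100% stops, so the local fraction is t = (82 − 57)/(100 − 57) = 25/43 ≈ 0.5814.
#45cd3d → (69, 205, 61); #78e0b4 → (120, 224, 180).
R = 69 + 0.5814 × (120 − 69) = 98.651 → 99
G = 205 + 0.5814 × (224 − 205) = 216.047 → 216
B = 61 + 0.5814 × (180 − 61) = 130.187 → 130

(99, 216, 130)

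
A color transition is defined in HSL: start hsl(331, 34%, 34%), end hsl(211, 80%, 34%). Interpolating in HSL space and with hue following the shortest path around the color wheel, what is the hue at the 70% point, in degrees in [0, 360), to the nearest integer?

247

Hue arc: Δh = 211 − 331 = -120° (|Δh| ≤ 180, already the shorter path).
H = 331 + 0.7 × (-120) = 247 → 247°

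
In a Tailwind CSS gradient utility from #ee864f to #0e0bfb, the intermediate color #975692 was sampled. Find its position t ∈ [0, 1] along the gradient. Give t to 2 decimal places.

0.39

Invert the lerp on the R channel (largest span, 224): t = (151 − 238) / (14 − 238) = -87/-224 = 0.38839.
Check on G: (86 − 134)/(11 − 134) = 0.3902 ✓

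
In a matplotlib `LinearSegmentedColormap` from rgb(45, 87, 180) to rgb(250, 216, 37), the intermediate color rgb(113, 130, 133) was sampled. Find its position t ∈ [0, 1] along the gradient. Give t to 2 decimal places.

Invert the lerp on the R channel (largest span, 205): t = (113 − 45) / (250 − 45) = 68/205 = 0.33171.
Check on G: (130 − 87)/(216 − 87) = 0.3333 ✓

0.33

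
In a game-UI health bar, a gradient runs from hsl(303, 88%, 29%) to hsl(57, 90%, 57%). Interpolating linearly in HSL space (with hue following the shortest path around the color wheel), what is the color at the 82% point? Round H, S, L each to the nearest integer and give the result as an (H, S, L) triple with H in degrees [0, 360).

Hue: 57 − 303 = -246°, but |-246| > 180 so the shorter arc goes the other way: Δh = -246 + 360 = 114°.
H = 303 + 0.82 × (114) = 396.48 → 396 → 396 mod 360 = 36°
S = 88 + 0.82 × (90 − 88) = 89.64 → 90%
L = 29 + 0.82 × (57 − 29) = 51.96 → 52%

(36, 90, 52)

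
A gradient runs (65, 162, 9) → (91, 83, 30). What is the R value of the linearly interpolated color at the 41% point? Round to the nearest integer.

76

R = 65 + 0.41 × (91 − 65) = 75.66 → 76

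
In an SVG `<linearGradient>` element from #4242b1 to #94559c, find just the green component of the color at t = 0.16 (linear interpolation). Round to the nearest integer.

G₁ = 66 (from #4242b1), G₂ = 85 (from #94559c).
G = 66 + 0.16 × (85 − 66) = 69.04 → 69

69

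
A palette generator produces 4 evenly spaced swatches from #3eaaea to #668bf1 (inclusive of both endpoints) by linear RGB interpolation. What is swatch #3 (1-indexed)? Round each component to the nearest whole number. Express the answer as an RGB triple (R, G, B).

(89, 149, 239)

With 4 swatches and endpoints inclusive, swatch 3 sits at t = (3 − 1)/(4 − 1) = 2/3 ≈ 0.6667.
#3eaaea → (62, 170, 234); #668bf1 → (102, 139, 241).
R = 62 + 0.6667 × (102 − 62) = 88.668 → 89
G = 170 + 0.6667 × (139 − 170) = 149.332 → 149
B = 234 + 0.6667 × (241 − 234) = 238.667 → 239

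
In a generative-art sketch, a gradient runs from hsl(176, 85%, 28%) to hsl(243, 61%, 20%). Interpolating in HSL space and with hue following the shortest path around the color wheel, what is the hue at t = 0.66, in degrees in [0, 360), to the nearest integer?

Hue arc: Δh = 243 − 176 = 67° (|Δh| ≤ 180, already the shorter path).
H = 176 + 0.66 × (67) = 220.22 → 220°

220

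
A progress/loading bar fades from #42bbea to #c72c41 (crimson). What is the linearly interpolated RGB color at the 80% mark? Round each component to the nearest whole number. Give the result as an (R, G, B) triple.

#42bbea → (66, 187, 234); #c72c41 → (199, 44, 65).
80% corresponds to t = 0.8.
R = 66 + 0.8 × (199 − 66) = 66 + 0.8 × 133 = 172.4 → 172
G = 187 + 0.8 × (44 − 187) = 187 + 0.8 × -143 = 72.6 → 73
B = 234 + 0.8 × (65 − 234) = 234 + 0.8 × -169 = 98.8 → 99

(172, 73, 99)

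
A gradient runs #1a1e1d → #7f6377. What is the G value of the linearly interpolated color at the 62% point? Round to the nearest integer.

G₁ = 30 (from #1a1e1d), G₂ = 99 (from #7f6377).
G = 30 + 0.62 × (99 − 30) = 72.78 → 73

73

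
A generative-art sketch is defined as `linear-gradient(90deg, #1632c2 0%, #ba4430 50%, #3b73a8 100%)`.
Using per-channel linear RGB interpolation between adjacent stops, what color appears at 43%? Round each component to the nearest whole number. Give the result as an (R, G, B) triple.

43% lies between the 0% and 50% stops, so the local fraction is t = (43 − 0)/(50 − 0) = 43/50 ≈ 0.86.
#1632c2 → (22, 50, 194); #ba4430 → (186, 68, 48).
R = 22 + 0.86 × (186 − 22) = 163.04 → 163
G = 50 + 0.86 × (68 − 50) = 65.48 → 65
B = 194 + 0.86 × (48 − 194) = 68.44 → 68

(163, 65, 68)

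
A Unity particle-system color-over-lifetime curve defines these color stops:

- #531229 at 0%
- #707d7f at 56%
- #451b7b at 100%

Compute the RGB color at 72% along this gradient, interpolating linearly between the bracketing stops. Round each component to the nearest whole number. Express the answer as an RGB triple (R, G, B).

72% lies between the 56% and 100% stops, so the local fraction is t = (72 − 56)/(100 − 56) = 16/44 ≈ 0.3636.
#707d7f → (112, 125, 127); #451b7b → (69, 27, 123).
R = 112 + 0.3636 × (69 − 112) = 96.365 → 96
G = 125 + 0.3636 × (27 − 125) = 89.367 → 89
B = 127 + 0.3636 × (123 − 127) = 125.546 → 126

(96, 89, 126)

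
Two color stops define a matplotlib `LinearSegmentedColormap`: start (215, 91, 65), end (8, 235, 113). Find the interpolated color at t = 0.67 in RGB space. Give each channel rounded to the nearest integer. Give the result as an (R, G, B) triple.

R = 215 + 0.67 × (8 − 215) = 215 + 0.67 × -207 = 76.31 → 76
G = 91 + 0.67 × (235 − 91) = 91 + 0.67 × 144 = 187.48 → 187
B = 65 + 0.67 × (113 − 65) = 65 + 0.67 × 48 = 97.16 → 97
So the blended color is (76, 187, 97), about #4cbb61.

(76, 187, 97)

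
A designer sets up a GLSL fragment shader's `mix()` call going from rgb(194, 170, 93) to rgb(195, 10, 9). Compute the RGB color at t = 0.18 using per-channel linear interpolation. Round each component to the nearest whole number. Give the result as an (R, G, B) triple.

(194, 141, 78)

R = 194 + 0.18 × (195 − 194) = 194 + 0.18 × 1 = 194.18 → 194
G = 170 + 0.18 × (10 − 170) = 170 + 0.18 × -160 = 141.2 → 141
B = 93 + 0.18 × (9 − 93) = 93 + 0.18 × -84 = 77.88 → 78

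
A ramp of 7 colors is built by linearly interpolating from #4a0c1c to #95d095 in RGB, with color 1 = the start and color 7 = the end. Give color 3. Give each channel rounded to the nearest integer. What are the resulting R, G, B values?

With 7 swatches and endpoints inclusive, swatch 3 sits at t = (3 − 1)/(7 − 1) = 2/6 ≈ 0.3333.
#4a0c1c → (74, 12, 28); #95d095 → (149, 208, 149).
R = 74 + 0.3333 × (149 − 74) = 98.998 → 99
G = 12 + 0.3333 × (208 − 12) = 77.327 → 77
B = 28 + 0.3333 × (149 − 28) = 68.329 → 68

(99, 77, 68)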